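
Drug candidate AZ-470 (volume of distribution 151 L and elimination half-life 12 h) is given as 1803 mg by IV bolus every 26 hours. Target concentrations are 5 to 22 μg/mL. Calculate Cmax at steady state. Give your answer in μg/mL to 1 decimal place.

τ/t½ = 26/12 ≈ 2.1667, so fraction remaining f = (1/2)^(26/12) ≈ 0.2227.
At steady state, accumulation factor R = 1/(1 − e^(−kτ)) ≈ 1.2865.
Single-dose peak C₀ = D/Vd = 1803/151 ≈ 11.940 μg/mL.
Cmax,ss = C₀/(1 − f) ≈ 11.940/0.7773 ≈ 15.361 μg/mL.
Peak 15.4 μg/mL vs MTC 22 μg/mL: below toxic threshold.

15.4 μg/mL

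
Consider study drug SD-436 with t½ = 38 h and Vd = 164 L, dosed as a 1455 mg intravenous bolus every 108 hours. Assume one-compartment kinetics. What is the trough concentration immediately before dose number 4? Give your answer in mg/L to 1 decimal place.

f = (1/2)^(τ/t½) = (1/2)^(108/38) ≈ 0.1395.
C₀ = D/Vd = 1455/164 ≈ 8.872 mg/L.
Before the 4th dose, 3 doses have been given. Superposition: Cmin = C₀·(f + f² + … + f^3).
≈ 8.872 × (0.1395 + 0.0195 + 0.0027) ≈ 8.872 × 0.1617 ≈ 1.435 mg/L.

1.4 mg/L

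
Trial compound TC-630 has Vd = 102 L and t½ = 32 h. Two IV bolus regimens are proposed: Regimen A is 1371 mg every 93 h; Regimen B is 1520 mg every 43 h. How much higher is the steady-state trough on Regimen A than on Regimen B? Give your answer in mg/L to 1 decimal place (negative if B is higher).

-7.6 mg/L

Regimen A: f = (1/2)^(93/32) ≈ 0.1334; Cmin,ss = (1371/102)·f/(1−f) ≈ 2.069 mg/L.
Regimen B: f = (1/2)^(43/32) ≈ 0.3940; Cmin,ss = (1520/102)·f/(1−f) ≈ 9.689 mg/L.
Difference ≈ 2.069 − 9.689 ≈ -7.620 mg/L.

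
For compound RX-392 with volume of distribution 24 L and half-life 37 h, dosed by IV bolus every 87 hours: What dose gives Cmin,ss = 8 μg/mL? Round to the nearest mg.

788 mg

τ/t½ = 87/37 ≈ 2.3514, so f = (1/2)^(87/37) ≈ 0.195962.
Cmin,ss = (D/Vd)·f/(1−f), so D = Cmin,ss·Vd·(1−f)/f.
D = 8 × 24 × (1−f)/f ≈ 8 × 24 × 4.10303 ≈ 787.78 mg.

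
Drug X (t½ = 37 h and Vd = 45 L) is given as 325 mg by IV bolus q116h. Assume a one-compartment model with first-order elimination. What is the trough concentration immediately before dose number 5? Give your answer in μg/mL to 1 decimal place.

0.9 μg/mL

f = (1/2)^(τ/t½) = (1/2)^(116/37) ≈ 0.1138.
C₀ = D/Vd = 325/45 ≈ 7.222 μg/mL.
Before the 5th dose, 4 doses have been given. Superposition: Cmin = C₀·(f + f² + … + f^4).
≈ 7.222 × (0.1138 + 0.0130 + 0.0015 + 0.0002) ≈ 7.222 × 0.1285 ≈ 0.928 μg/mL.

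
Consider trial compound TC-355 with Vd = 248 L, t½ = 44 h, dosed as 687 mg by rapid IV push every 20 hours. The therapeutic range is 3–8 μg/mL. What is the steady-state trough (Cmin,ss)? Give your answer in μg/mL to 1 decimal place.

τ/t½ = 20/44 ≈ 0.45455, so fraction remaining f = (1/2)^(20/44) ≈ 0.7297.
Accumulation ratio R = 1/(1 − f) ≈ 1/0.2703 ≈ 3.6996.
Single-dose peak C₀ = D/Vd = 687/248 ≈ 2.770 μg/mL.
Cmax,ss = C₀/(1 − f) ≈ 2.770/0.2703 ≈ 10.248 μg/mL.
One interval later, Cmin,ss = Cmax,ss·e^(−kτ) ≈ 10.248 × 0.7297 ≈ 7.478 μg/mL.
Trough 7.5 μg/mL vs MEC 3 μg/mL: adequate.

7.5 μg/mL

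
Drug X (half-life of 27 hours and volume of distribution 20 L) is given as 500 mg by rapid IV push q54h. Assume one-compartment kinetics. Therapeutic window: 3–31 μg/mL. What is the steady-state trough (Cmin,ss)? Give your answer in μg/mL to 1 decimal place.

8.3 μg/mL

The dosing interval is 2 half-lives, so f = 2^(−2) = 0.25.
At steady state, R = 1/(1 − 0.25) = 4/3.
Single-dose peak C₀ = D/Vd = 500/20 = 25 μg/mL.
Steady-state peak Cmax,ss = C₀·R = 25 × 4/3 ≈ 33.333 μg/mL.
Steady-state trough Cmin,ss = Cmax,ss·f ≈ 33.333 × 0.25 ≈ 8.333 μg/mL.
Trough 8.3 μg/mL vs MEC 3 μg/mL: adequate.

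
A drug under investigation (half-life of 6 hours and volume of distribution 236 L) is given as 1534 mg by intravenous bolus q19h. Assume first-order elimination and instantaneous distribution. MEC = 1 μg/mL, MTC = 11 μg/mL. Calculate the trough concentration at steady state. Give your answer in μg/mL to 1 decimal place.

Over one 19-h interval, 19/6 ≈ 3.1667 half-lives elapse, leaving f ≈ 0.1114 of each dose.
Each bolus raises the concentration by D/Vd = 1534/236 ≈ 6.500 μg/mL.
Steady-state trough Cmin,ss = C₀·f/(1−f) ≈ 6.500 × 0.1114/0.8886 ≈ 0.815 μg/mL.
Trough 0.8 μg/mL vs MEC 1 μg/mL: subtherapeutic.

0.8 μg/mL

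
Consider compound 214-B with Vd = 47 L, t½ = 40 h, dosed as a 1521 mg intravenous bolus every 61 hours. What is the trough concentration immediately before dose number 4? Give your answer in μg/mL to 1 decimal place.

16.5 μg/mL

f = (1/2)^(τ/t½) = (1/2)^(61/40) ≈ 0.3475.
C₀ = D/Vd = 1521/47 ≈ 32.362 μg/mL.
Before the 4th dose, 3 doses have been given. Superposition: Cmin = C₀·(f + f² + … + f^3).
≈ 32.362 × (0.3475 + 0.1208 + 0.0420) ≈ 32.362 × 0.5103 ≈ 16.514 μg/mL.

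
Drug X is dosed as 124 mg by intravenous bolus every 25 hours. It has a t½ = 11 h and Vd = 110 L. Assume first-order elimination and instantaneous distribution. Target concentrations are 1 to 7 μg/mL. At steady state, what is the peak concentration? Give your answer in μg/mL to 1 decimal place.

1.4 μg/mL

τ/t½ = 25/11 ≈ 2.2727, so fraction remaining f = (1/2)^(25/11) ≈ 0.2069.
At steady state, accumulation factor R = 1/(1 − e^(−kτ)) ≈ 1.2609.
Each bolus raises the concentration by D/Vd = 124/110 ≈ 1.127 μg/mL.
Steady-state peak Cmax,ss = C₀·R ≈ 1.127 × 1.2609 ≈ 1.421 μg/mL.
Peak 1.4 μg/mL vs MTC 7 μg/mL: below toxic threshold.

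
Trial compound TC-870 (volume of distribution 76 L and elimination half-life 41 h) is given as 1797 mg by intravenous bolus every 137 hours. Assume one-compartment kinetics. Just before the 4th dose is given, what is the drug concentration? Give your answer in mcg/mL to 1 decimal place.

2.6 mcg/mL

f = (1/2)^(τ/t½) = (1/2)^(137/41) ≈ 0.0987.
C₀ = D/Vd = 1797/76 ≈ 23.645 mcg/mL.
Before the 4th dose, 3 doses have been given. Superposition: Cmin = C₀·(f + f² + … + f^3).
≈ 23.645 × (0.0987 + 0.0097 + 0.0010) ≈ 23.645 × 0.1094 ≈ 2.587 mcg/mL.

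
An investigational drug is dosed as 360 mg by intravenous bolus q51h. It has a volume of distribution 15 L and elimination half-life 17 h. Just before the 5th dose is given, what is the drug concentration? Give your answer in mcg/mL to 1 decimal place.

3.4 mcg/mL

f = (1/2)^(τ/t½) = (1/2)^(51/17) ≈ 0.1250.
C₀ = D/Vd = 360/15 ≈ 24.000 mcg/mL.
Before the 5th dose, 4 doses have been given. Superposition: Cmin = C₀·(f + f² + … + f^4).
≈ 24.000 × (0.1250 + 0.0156 + 0.0020 + 0.0002) ≈ 24.000 × 0.1428 ≈ 3.427 mcg/mL.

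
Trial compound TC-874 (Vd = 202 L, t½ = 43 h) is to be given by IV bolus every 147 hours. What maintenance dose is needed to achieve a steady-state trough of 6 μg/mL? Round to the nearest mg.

11748 mg

τ/t½ = 147/43 ≈ 3.4186, so f = (1/2)^(147/43) ≈ 0.093518.
Cmin,ss = (D/Vd)·f/(1−f), so D = Cmin,ss·Vd·(1−f)/f.
D = 6 × 202 × (1−f)/f ≈ 6 × 202 × 9.69313 ≈ 11748.07 mg.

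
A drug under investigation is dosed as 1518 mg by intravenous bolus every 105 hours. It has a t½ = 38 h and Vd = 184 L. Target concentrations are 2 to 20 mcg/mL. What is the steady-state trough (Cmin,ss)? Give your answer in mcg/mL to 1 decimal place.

Over one 105-h interval, 105/38 ≈ 2.7632 half-lives elapse, leaving f ≈ 0.1473 of each dose.
Single-dose peak C₀ = D/Vd = 1518/184 ≈ 8.250 mcg/mL.
Steady-state trough Cmin,ss = C₀·f/(1−f) ≈ 8.250 × 0.1473/0.8527 ≈ 1.425 mcg/mL.
Trough 1.4 mcg/mL vs MEC 2 mcg/mL: subtherapeutic.

1.4 mcg/mL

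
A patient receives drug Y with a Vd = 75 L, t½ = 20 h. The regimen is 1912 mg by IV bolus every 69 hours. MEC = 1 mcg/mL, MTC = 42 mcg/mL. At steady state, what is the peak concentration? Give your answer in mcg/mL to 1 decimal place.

τ/t½ = 69/20 ≈ 3.45, so fraction remaining f = (1/2)^(69/20) ≈ 0.0915.
Accumulation ratio R = 1/(1 − f) ≈ 1/0.9085 ≈ 1.1007.
Single-dose peak C₀ = D/Vd = 1912/75 ≈ 25.493 mcg/mL.
Cmax,ss = C₀/(1 − f) ≈ 25.493/0.9085 ≈ 28.061 mcg/mL.
Peak 28.1 mcg/mL vs MTC 42 mcg/mL: below toxic threshold.

28.1 mcg/mL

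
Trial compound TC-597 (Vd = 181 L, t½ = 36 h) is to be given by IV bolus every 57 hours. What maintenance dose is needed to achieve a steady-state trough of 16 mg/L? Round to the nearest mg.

τ/t½ = 57/36 ≈ 1.5833, so f = (1/2)^(57/36) ≈ 0.333710.
Cmin,ss = (D/Vd)·f/(1−f), so D = Cmin,ss·Vd·(1−f)/f.
D = 16 × 181 × (1−f)/f ≈ 16 × 181 × 1.99661 ≈ 5782.18 mg.

5782 mg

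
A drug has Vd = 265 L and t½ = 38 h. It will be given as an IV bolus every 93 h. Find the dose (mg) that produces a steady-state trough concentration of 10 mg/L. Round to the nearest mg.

11804 mg

τ/t½ = 93/38 ≈ 2.4474, so f = (1/2)^(93/38) ≈ 0.183345.
Cmin,ss = (D/Vd)·f/(1−f), so D = Cmin,ss·Vd·(1−f)/f.
D = 10 × 265 × (1−f)/f ≈ 10 × 265 × 4.45420 ≈ 11803.63 mg.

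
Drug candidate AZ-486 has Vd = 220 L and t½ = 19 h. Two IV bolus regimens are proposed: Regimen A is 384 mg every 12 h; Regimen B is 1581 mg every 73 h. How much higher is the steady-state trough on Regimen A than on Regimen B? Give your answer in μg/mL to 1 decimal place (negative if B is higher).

2.6 μg/mL

Regimen A: f = (1/2)^(12/19) ≈ 0.6455; Cmin,ss = (384/220)·f/(1−f) ≈ 3.178 μg/mL.
Regimen B: f = (1/2)^(73/19) ≈ 0.0697; Cmin,ss = (1581/220)·f/(1−f) ≈ 0.538 μg/mL.
Difference ≈ 3.178 − 0.538 ≈ 2.640 μg/mL.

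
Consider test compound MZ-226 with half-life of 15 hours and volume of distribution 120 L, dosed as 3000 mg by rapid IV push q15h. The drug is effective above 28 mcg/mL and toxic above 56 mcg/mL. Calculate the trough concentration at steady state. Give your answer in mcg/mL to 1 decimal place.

The dosing interval is 1 half-life, so f = 2^(−1) = 0.5.
At steady state, R = 1/(1 − 0.5) = 2/1.
Single-dose peak C₀ = D/Vd = 3000/120 = 25 mcg/mL.
Steady-state peak Cmax,ss = C₀·R = 25 × 2/1 ≈ 50.000 mcg/mL.
Steady-state trough Cmin,ss = Cmax,ss·f ≈ 50.000 × 0.5 ≈ 25.000 mcg/mL.
Trough 25.0 mcg/mL vs MEC 28 mcg/mL: subtherapeutic.

25.0 mcg/mL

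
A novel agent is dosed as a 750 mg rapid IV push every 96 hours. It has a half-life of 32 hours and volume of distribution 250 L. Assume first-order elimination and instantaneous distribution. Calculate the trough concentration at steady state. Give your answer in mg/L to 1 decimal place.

τ = 96 h = 3 half-lives, so f = (1/2)^3 = 0.125.
At steady state, R = 1/(1 − 0.125) = 8/7.
Single-dose peak C₀ = D/Vd = 750/250 = 3 mg/L.
Steady-state peak Cmax,ss = C₀·R = 3 × 8/7 ≈ 3.429 mg/L.
Steady-state trough Cmin,ss = Cmax,ss·f ≈ 3.429 × 0.125 ≈ 0.429 mg/L.

0.4 mg/L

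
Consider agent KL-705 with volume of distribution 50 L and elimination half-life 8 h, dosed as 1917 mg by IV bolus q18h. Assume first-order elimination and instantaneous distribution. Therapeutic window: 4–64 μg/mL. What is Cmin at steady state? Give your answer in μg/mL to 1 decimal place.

k = ln2/t½ = ln2/8 ≈ 0.086643 h⁻¹; fraction remaining f = e^(−kτ) = e^(−0.086643×18) ≈ 0.2102.
At steady state, accumulation factor R = 1/(1 − e^(−kτ)) ≈ 1.2661.
Single-dose peak C₀ = D/Vd = 1917/50 ≈ 38.340 μg/mL.
Cmax,ss = C₀/(1 − f) ≈ 38.340/0.7898 ≈ 48.544 μg/mL.
Steady-state trough Cmin,ss = Cmax,ss·f ≈ 48.544 × 0.2102 ≈ 10.204 μg/mL.
Trough 10.2 μg/mL vs MEC 4 μg/mL: adequate.

10.2 μg/mL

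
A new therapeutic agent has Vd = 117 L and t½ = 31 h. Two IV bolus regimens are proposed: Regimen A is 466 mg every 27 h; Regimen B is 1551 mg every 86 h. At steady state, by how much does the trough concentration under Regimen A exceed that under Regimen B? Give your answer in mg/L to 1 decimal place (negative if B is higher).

Regimen A: f = (1/2)^(27/31) ≈ 0.5468; Cmin,ss = (466/117)·f/(1−f) ≈ 4.806 mg/L.
Regimen B: f = (1/2)^(86/31) ≈ 0.1462; Cmin,ss = (1551/117)·f/(1−f) ≈ 2.270 mg/L.
Difference ≈ 4.806 − 2.270 ≈ 2.536 mg/L.

2.5 mg/L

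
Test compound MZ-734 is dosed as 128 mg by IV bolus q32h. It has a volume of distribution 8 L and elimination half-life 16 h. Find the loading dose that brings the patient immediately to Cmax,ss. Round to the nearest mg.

171 mg

f = (1/2)^(32/16) ≈ 0.250000; accumulation ratio R = 1/(1−f) ≈ 1.33333.
Loading dose to hit Cmax,ss on first dose: D_load = D_maint·R ≈ 128 × 1.33333 ≈ 170.67 mg.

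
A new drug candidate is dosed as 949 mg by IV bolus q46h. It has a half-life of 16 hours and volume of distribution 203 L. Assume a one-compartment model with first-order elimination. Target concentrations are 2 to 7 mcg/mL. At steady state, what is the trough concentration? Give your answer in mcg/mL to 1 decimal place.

τ/t½ = 46/16 ≈ 2.875, so fraction remaining f = (1/2)^(46/16) ≈ 0.1363.
At steady state, accumulation factor R = 1/(1 − e^(−kτ)) ≈ 1.1578.
Single-dose peak C₀ = D/Vd = 949/203 ≈ 4.675 mcg/mL.
Cmax,ss = C₀/(1 − f) ≈ 4.675/0.8637 ≈ 5.413 mcg/mL.
Steady-state trough Cmin,ss = Cmax,ss·f ≈ 5.413 × 0.1363 ≈ 0.738 mcg/mL.
Trough 0.7 mcg/mL vs MEC 2 mcg/mL: subtherapeutic.

0.7 mcg/mL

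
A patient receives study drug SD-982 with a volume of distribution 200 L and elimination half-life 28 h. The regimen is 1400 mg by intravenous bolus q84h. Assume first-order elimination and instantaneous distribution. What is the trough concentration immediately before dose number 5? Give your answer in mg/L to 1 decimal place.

1.0 mg/L

f = (1/2)^(τ/t½) = (1/2)^(84/28) ≈ 0.1250.
C₀ = D/Vd = 1400/200 ≈ 7.000 mg/L.
Before the 5th dose, 4 doses have been given. Superposition: Cmin = C₀·(f + f² + … + f^4).
≈ 7.000 × (0.1250 + 0.0156 + 0.0020 + 0.0002) ≈ 7.000 × 0.1428 ≈ 1.000 mg/L.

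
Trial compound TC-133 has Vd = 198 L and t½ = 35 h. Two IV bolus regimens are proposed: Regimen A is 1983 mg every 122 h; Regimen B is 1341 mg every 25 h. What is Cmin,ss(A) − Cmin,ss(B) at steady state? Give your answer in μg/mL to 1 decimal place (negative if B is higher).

-9.6 μg/mL

Regimen A: f = (1/2)^(122/35) ≈ 0.0893; Cmin,ss = (1983/198)·f/(1−f) ≈ 0.982 μg/mL.
Regimen B: f = (1/2)^(25/35) ≈ 0.6095; Cmin,ss = (1341/198)·f/(1−f) ≈ 10.571 μg/mL.
Difference ≈ 0.982 − 10.571 ≈ -9.589 μg/mL.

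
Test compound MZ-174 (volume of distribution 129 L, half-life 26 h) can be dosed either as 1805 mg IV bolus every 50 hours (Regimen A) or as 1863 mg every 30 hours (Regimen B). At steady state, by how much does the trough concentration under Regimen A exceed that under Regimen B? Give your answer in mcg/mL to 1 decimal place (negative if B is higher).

Regimen A: f = (1/2)^(50/26) ≈ 0.2637; Cmin,ss = (1805/129)·f/(1−f) ≈ 5.011 mcg/mL.
Regimen B: f = (1/2)^(30/26) ≈ 0.4494; Cmin,ss = (1863/129)·f/(1−f) ≈ 11.787 mcg/mL.
Difference ≈ 5.011 − 11.787 ≈ -6.776 mcg/mL.

-6.8 mcg/mL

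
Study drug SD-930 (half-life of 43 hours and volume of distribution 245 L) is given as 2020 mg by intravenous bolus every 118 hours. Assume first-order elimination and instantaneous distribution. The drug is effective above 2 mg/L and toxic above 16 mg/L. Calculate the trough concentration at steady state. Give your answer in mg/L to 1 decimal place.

1.4 mg/L

Over one 118-h interval, 118/43 ≈ 2.7442 half-lives elapse, leaving f ≈ 0.1493 of each dose.
Single-dose peak C₀ = D/Vd = 2020/245 ≈ 8.245 mg/L.
Steady-state trough Cmin,ss = C₀·f/(1−f) ≈ 8.245 × 0.1493/0.8507 ≈ 1.447 mg/L.
Trough 1.4 mg/L vs MEC 2 mg/L: subtherapeutic.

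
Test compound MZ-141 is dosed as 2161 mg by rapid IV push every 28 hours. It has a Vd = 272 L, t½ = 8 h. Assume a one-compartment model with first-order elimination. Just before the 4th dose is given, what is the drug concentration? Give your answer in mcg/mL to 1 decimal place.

f = (1/2)^(τ/t½) = (1/2)^(28/8) ≈ 0.0884.
C₀ = D/Vd = 2161/272 ≈ 7.945 mcg/mL.
Before the 4th dose, 3 doses have been given. Superposition: Cmin = C₀·(f + f² + … + f^3).
≈ 7.945 × (0.0884 + 0.0078 + 0.0007) ≈ 7.945 × 0.0969 ≈ 0.770 mcg/mL.

0.8 mcg/mL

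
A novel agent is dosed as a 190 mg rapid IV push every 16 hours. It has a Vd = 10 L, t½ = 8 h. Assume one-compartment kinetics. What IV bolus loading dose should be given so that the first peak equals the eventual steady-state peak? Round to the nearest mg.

f = (1/2)^(16/8) ≈ 0.250000; accumulation ratio R = 1/(1−f) ≈ 1.33333.
Loading dose to hit Cmax,ss on first dose: D_load = D_maint·R ≈ 190 × 1.33333 ≈ 253.33 mg.

253 mg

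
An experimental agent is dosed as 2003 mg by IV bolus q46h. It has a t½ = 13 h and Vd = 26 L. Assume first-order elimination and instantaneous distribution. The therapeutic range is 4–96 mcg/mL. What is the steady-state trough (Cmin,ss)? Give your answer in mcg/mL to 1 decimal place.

k = ln2/t½ = ln2/13 ≈ 0.053319 h⁻¹; fraction remaining f = e^(−kτ) = e^(−0.053319×46) ≈ 0.0861.
Single-dose peak C₀ = D/Vd = 2003/26 ≈ 77.038 mcg/mL.
Steady-state trough Cmin,ss = C₀·f/(1−f) ≈ 77.038 × 0.0861/0.9139 ≈ 7.258 mcg/mL.
Trough 7.3 mcg/mL vs MEC 4 mcg/mL: adequate.

7.3 mcg/mL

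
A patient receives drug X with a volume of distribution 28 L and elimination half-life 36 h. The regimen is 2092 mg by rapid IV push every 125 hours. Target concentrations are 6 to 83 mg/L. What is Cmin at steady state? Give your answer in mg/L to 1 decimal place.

τ/t½ = 125/36 ≈ 3.4722, so fraction remaining f = (1/2)^(125/36) ≈ 0.0901.
Accumulation ratio R = 1/(1 − f) ≈ 1/0.9099 ≈ 1.0990.
Single-dose peak C₀ = D/Vd = 2092/28 ≈ 74.714 mg/L.
Steady-state peak Cmax,ss = C₀·R ≈ 74.714 × 1.0990 ≈ 82.111 mg/L.
Steady-state trough Cmin,ss = Cmax,ss·f ≈ 82.111 × 0.0901 ≈ 7.398 mg/L.
Trough 7.4 mg/L vs MEC 6 mg/L: adequate.

7.4 mg/L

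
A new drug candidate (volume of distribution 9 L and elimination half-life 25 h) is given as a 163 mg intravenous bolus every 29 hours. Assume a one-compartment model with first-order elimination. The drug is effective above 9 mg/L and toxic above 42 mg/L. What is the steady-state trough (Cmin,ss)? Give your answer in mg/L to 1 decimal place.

14.7 mg/L

τ/t½ = 29/25 ≈ 1.16, so fraction remaining f = (1/2)^(29/25) ≈ 0.4475.
At steady state, accumulation factor R = 1/(1 − e^(−kτ)) ≈ 1.8100.
Single-dose peak C₀ = D/Vd = 163/9 ≈ 18.111 mg/L.
Cmax,ss = C₀/(1 − f) ≈ 18.111/0.5525 ≈ 32.780 mg/L.
One interval later, Cmin,ss = Cmax,ss·e^(−kτ) ≈ 32.780 × 0.4475 ≈ 14.669 mg/L.
Trough 14.7 mg/L vs MEC 9 mg/L: adequate.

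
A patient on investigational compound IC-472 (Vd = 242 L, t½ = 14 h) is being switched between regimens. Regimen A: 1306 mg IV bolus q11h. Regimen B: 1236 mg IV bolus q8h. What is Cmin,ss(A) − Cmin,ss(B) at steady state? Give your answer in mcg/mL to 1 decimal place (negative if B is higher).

Regimen A: f = (1/2)^(11/14) ≈ 0.5801; Cmin,ss = (1306/242)·f/(1−f) ≈ 7.456 mcg/mL.
Regimen B: f = (1/2)^(8/14) ≈ 0.6730; Cmin,ss = (1236/242)·f/(1−f) ≈ 10.512 mcg/mL.
Difference ≈ 7.456 − 10.512 ≈ -3.056 mcg/mL.

-3.1 mcg/mL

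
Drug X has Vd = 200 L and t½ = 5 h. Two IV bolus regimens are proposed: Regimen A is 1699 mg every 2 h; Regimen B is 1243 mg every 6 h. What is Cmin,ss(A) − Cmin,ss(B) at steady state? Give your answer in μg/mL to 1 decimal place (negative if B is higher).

21.8 μg/mL

Regimen A: f = (1/2)^(2/5) ≈ 0.7579; Cmin,ss = (1699/200)·f/(1−f) ≈ 26.594 μg/mL.
Regimen B: f = (1/2)^(6/5) ≈ 0.4353; Cmin,ss = (1243/200)·f/(1−f) ≈ 4.791 μg/mL.
Difference ≈ 26.594 − 4.791 ≈ 21.803 μg/mL.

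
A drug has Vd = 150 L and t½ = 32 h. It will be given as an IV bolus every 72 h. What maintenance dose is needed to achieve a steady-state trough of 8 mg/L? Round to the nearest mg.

τ/t½ = 72/32 ≈ 2.25, so f = (1/2)^(72/32) ≈ 0.210224.
Cmin,ss = (D/Vd)·f/(1−f), so D = Cmin,ss·Vd·(1−f)/f.
D = 8 × 150 × (1−f)/f ≈ 8 × 150 × 3.75683 ≈ 4508.20 mg.

4508 mg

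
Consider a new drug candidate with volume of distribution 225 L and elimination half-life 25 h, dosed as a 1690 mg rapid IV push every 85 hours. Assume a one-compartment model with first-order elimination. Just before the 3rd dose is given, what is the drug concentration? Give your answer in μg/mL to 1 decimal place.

0.8 μg/mL

f = (1/2)^(τ/t½) = (1/2)^(85/25) ≈ 0.0947.
C₀ = D/Vd = 1690/225 ≈ 7.511 μg/mL.
Before the 3rd dose, 2 doses have been given. Superposition: Cmin = C₀·(f + f²).
≈ 7.511 × (0.0947 + 0.0090) ≈ 7.511 × 0.1037 ≈ 0.779 μg/mL.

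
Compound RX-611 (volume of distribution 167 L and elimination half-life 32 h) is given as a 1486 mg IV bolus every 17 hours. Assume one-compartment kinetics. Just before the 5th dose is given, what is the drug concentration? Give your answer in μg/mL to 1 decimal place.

f = (1/2)^(τ/t½) = (1/2)^(17/32) ≈ 0.6920.
C₀ = D/Vd = 1486/167 ≈ 8.898 μg/mL.
Before the 5th dose, 4 doses have been given. Superposition: Cmin = C₀·(f + f² + … + f^4).
≈ 8.898 × (0.6920 + 0.4789 + 0.3314 + 0.2293) ≈ 8.898 × 1.7316 ≈ 15.408 μg/mL.

15.4 μg/mL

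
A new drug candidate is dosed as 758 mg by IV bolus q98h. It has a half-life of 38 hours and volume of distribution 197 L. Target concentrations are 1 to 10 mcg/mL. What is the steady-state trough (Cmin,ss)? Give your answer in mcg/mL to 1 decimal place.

τ/t½ = 98/38 ≈ 2.5789, so fraction remaining f = (1/2)^(98/38) ≈ 0.1674.
At steady state, accumulation factor R = 1/(1 − e^(−kτ)) ≈ 1.2011.
Each bolus raises the concentration by D/Vd = 758/197 ≈ 3.848 mcg/mL.
Steady-state peak Cmax,ss = C₀·R ≈ 3.848 × 1.2011 ≈ 4.622 mcg/mL.
One interval later, Cmin,ss = Cmax,ss·e^(−kτ) ≈ 4.622 × 0.1674 ≈ 0.774 mcg/mL.
Trough 0.8 mcg/mL vs MEC 1 mcg/mL: subtherapeutic.

0.8 mcg/mL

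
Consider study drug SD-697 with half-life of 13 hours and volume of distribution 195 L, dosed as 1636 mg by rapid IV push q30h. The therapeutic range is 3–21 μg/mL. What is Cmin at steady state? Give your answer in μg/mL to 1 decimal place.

τ/t½ = 30/13 ≈ 2.3077, so fraction remaining f = (1/2)^(30/13) ≈ 0.2020.
Accumulation ratio R = 1/(1 − f) ≈ 1/0.7980 ≈ 1.2531.
Each bolus raises the concentration by D/Vd = 1636/195 ≈ 8.390 μg/mL.
Cmax,ss = C₀/(1 − f) ≈ 8.390/0.7980 ≈ 10.514 μg/mL.
Steady-state trough Cmin,ss = Cmax,ss·f ≈ 10.514 × 0.2020 ≈ 2.124 μg/mL.
Trough 2.1 μg/mL vs MEC 3 μg/mL: subtherapeutic.

2.1 μg/mL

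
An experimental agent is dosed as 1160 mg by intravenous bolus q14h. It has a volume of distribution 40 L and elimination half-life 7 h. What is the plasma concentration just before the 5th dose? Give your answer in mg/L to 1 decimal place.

9.6 mg/L

f = (1/2)^(τ/t½) = (1/2)^(14/7) ≈ 0.2500.
C₀ = D/Vd = 1160/40 ≈ 29.000 mg/L.
Before the 5th dose, 4 doses have been given. Superposition: Cmin = C₀·(f + f² + … + f^4).
≈ 29.000 × (0.2500 + 0.0625 + 0.0156 + 0.0039) ≈ 29.000 × 0.3320 ≈ 9.628 mg/L.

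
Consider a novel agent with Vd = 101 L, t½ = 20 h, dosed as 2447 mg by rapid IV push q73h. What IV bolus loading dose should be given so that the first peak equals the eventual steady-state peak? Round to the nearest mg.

f = (1/2)^(73/20) ≈ 0.079660; accumulation ratio R = 1/(1−f) ≈ 1.08655.
Loading dose to hit Cmax,ss on first dose: D_load = D_maint·R ≈ 2447 × 1.08655 ≈ 2658.79 mg.

2659 mg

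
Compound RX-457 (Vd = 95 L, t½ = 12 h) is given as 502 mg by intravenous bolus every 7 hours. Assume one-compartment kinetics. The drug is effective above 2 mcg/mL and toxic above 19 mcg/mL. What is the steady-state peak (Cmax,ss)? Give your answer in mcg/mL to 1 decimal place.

15.9 mcg/mL

Over one 7-h interval, 7/12 ≈ 0.58333 half-lives elapse, leaving f ≈ 0.6674 of each dose.
Accumulation ratio R = 1/(1 − f) ≈ 1/0.3326 ≈ 3.0066.
Single-dose peak C₀ = D/Vd = 502/95 ≈ 5.284 mcg/mL.
Cmax,ss = C₀/(1 − f) ≈ 5.284/0.3326 ≈ 15.887 mcg/mL.
Peak 15.9 mcg/mL vs MTC 19 mcg/mL: below toxic threshold.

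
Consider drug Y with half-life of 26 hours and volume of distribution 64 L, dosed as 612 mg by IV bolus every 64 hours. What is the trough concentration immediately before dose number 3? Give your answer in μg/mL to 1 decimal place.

f = (1/2)^(τ/t½) = (1/2)^(64/26) ≈ 0.1816.
C₀ = D/Vd = 612/64 ≈ 9.562 μg/mL.
Before the 3rd dose, 2 doses have been given. Superposition: Cmin = C₀·(f + f²).
≈ 9.562 × (0.1816 + 0.0330) ≈ 9.562 × 0.2146 ≈ 2.052 μg/mL.

2.1 μg/mL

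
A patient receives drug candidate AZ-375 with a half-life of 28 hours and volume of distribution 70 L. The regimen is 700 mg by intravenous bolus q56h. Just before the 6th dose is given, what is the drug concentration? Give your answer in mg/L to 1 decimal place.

3.3 mg/L

f = (1/2)^(τ/t½) = (1/2)^(56/28) ≈ 0.2500.
C₀ = D/Vd = 700/70 ≈ 10.000 mg/L.
Before the 6th dose, 5 doses have been given. Superposition: Cmin = C₀·(f + f² + … + f^5).
≈ 10.000 × (0.2500 + 0.0625 + 0.0156 + 0.0039 + 0.0010) ≈ 10.000 × 0.3330 ≈ 3.330 mg/L.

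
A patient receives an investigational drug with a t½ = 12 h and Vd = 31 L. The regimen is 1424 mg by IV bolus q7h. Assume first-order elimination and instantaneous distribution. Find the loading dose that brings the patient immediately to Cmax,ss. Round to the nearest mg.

f = (1/2)^(7/12) ≈ 0.667420; accumulation ratio R = 1/(1−f) ≈ 3.00680.
Loading dose to hit Cmax,ss on first dose: D_load = D_maint·R ≈ 1424 × 3.00680 ≈ 4281.68 mg.

4282 mg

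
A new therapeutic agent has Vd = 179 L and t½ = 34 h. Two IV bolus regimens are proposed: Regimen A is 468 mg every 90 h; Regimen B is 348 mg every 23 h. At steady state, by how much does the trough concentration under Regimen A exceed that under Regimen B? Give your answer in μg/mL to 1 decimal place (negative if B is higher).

Regimen A: f = (1/2)^(90/34) ≈ 0.1596; Cmin,ss = (468/179)·f/(1−f) ≈ 0.497 μg/mL.
Regimen B: f = (1/2)^(23/34) ≈ 0.6257; Cmin,ss = (348/179)·f/(1−f) ≈ 3.250 μg/mL.
Difference ≈ 0.497 − 3.250 ≈ -2.753 μg/mL.

-2.8 μg/mL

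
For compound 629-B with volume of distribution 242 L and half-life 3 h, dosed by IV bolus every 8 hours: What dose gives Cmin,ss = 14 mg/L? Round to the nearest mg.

τ/t½ = 8/3 ≈ 2.6667, so f = (1/2)^(8/3) ≈ 0.157490.
Cmin,ss = (D/Vd)·f/(1−f), so D = Cmin,ss·Vd·(1−f)/f.
D = 14 × 242 × (1−f)/f ≈ 14 × 242 × 5.34961 ≈ 18124.48 mg.

18124 mg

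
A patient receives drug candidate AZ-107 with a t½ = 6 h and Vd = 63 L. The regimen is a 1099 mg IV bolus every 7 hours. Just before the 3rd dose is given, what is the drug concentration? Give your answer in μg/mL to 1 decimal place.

11.2 μg/mL

f = (1/2)^(τ/t½) = (1/2)^(7/6) ≈ 0.4454.
C₀ = D/Vd = 1099/63 ≈ 17.444 μg/mL.
Before the 3rd dose, 2 doses have been given. Superposition: Cmin = C₀·(f + f²).
≈ 17.444 × (0.4454 + 0.1984) ≈ 17.444 × 0.6438 ≈ 11.230 μg/mL.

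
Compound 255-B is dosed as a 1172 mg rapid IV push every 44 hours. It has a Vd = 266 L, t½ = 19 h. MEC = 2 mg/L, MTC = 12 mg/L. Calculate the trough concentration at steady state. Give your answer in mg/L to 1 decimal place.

1.1 mg/L

Over one 44-h interval, 44/19 ≈ 2.3158 half-lives elapse, leaving f ≈ 0.2009 of each dose.
Each bolus raises the concentration by D/Vd = 1172/266 ≈ 4.406 mg/L.
Steady-state trough Cmin,ss = C₀·f/(1−f) ≈ 4.406 × 0.2009/0.7991 ≈ 1.108 mg/L.
Trough 1.1 mg/L vs MEC 2 mg/L: subtherapeutic.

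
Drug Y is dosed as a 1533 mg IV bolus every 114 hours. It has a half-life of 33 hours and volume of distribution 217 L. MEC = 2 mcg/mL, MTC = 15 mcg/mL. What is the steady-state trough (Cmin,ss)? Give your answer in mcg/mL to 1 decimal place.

k = ln2/t½ = ln2/33 ≈ 0.021004 h⁻¹; fraction remaining f = e^(−kτ) = e^(−0.021004×114) ≈ 0.0912.
Accumulation ratio R = 1/(1 − f) ≈ 1/0.9088 ≈ 1.1004.
Each bolus raises the concentration by D/Vd = 1533/217 ≈ 7.065 mcg/mL.
Steady-state peak Cmax,ss = C₀·R ≈ 7.065 × 1.1004 ≈ 7.774 mcg/mL.
One interval later, Cmin,ss = Cmax,ss·e^(−kτ) ≈ 7.774 × 0.0912 ≈ 0.709 mcg/mL.
Trough 0.7 mcg/mL vs MEC 2 mcg/mL: subtherapeutic.

0.7 mcg/mL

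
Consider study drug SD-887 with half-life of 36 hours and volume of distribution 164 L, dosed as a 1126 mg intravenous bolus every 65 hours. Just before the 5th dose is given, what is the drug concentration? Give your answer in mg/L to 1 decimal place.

2.7 mg/L

f = (1/2)^(τ/t½) = (1/2)^(65/36) ≈ 0.2861.
C₀ = D/Vd = 1126/164 ≈ 6.866 mg/L.
Before the 5th dose, 4 doses have been given. Superposition: Cmin = C₀·(f + f² + … + f^4).
≈ 6.866 × (0.2861 + 0.0819 + 0.0234 + 0.0067) ≈ 6.866 × 0.3981 ≈ 2.733 mg/L.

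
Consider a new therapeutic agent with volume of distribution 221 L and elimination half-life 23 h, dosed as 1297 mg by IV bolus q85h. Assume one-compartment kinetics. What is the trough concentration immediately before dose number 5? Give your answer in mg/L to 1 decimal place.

0.5 mg/L

f = (1/2)^(τ/t½) = (1/2)^(85/23) ≈ 0.0772.
C₀ = D/Vd = 1297/221 ≈ 5.869 mg/L.
Before the 5th dose, 4 doses have been given. Superposition: Cmin = C₀·(f + f² + … + f^4).
≈ 5.869 × (0.0772 + 0.0060 + 0.0005 + 0.0000) ≈ 5.869 × 0.0837 ≈ 0.491 mg/L.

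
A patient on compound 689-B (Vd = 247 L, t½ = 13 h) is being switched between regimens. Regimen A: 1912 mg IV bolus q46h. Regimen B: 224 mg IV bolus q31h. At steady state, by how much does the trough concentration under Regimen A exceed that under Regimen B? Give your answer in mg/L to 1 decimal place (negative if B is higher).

Regimen A: f = (1/2)^(46/13) ≈ 0.0861; Cmin,ss = (1912/247)·f/(1−f) ≈ 0.729 mg/L.
Regimen B: f = (1/2)^(31/13) ≈ 0.1915; Cmin,ss = (224/247)·f/(1−f) ≈ 0.215 mg/L.
Difference ≈ 0.729 − 0.215 ≈ 0.514 mg/L.

0.5 mg/L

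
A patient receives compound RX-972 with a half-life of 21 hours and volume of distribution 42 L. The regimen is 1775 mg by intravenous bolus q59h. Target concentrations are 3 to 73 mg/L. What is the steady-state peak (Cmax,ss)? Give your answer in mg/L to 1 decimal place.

49.3 mg/L

τ/t½ = 59/21 ≈ 2.8095, so fraction remaining f = (1/2)^(59/21) ≈ 0.1426.
At steady state, accumulation factor R = 1/(1 − e^(−kτ)) ≈ 1.1663.
Single-dose peak C₀ = D/Vd = 1775/42 ≈ 42.262 mg/L.
Cmax,ss = C₀/(1 − f) ≈ 42.262/0.8574 ≈ 49.291 mg/L.
Peak 49.3 mg/L vs MTC 73 mg/L: below toxic threshold.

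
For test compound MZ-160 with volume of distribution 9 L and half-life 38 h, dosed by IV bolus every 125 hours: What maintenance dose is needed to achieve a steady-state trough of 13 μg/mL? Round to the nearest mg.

1027 mg

τ/t½ = 125/38 ≈ 3.2895, so f = (1/2)^(125/38) ≈ 0.102275.
Cmin,ss = (D/Vd)·f/(1−f), so D = Cmin,ss·Vd·(1−f)/f.
D = 13 × 9 × (1−f)/f ≈ 13 × 9 × 8.77756 ≈ 1026.97 mg.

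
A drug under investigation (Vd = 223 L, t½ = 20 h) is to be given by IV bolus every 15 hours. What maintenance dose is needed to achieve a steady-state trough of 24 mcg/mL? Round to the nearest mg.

τ/t½ = 15/20 ≈ 0.75, so f = (1/2)^(15/20) ≈ 0.594604.
Cmin,ss = (D/Vd)·f/(1−f), so D = Cmin,ss·Vd·(1−f)/f.
D = 24 × 223 × (1−f)/f ≈ 24 × 223 × 0.68179 ≈ 3648.94 mg.

3649 mg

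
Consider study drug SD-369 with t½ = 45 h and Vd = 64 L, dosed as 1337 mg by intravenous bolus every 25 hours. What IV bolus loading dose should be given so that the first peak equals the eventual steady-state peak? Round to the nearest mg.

f = (1/2)^(25/45) ≈ 0.680395; accumulation ratio R = 1/(1−f) ≈ 3.12886.
Loading dose to hit Cmax,ss on first dose: D_load = D_maint·R ≈ 1337 × 3.12886 ≈ 4183.29 mg.

4183 mg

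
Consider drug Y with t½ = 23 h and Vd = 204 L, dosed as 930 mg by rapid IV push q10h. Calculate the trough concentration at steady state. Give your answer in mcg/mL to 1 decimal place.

13.0 mcg/mL

τ/t½ = 10/23 ≈ 0.43478, so fraction remaining f = (1/2)^(10/23) ≈ 0.7398.
At steady state, accumulation factor R = 1/(1 − e^(−kτ)) ≈ 3.8432.
Each bolus raises the concentration by D/Vd = 930/204 ≈ 4.559 mcg/mL.
Cmax,ss = C₀/(1 − f) ≈ 4.559/0.2602 ≈ 17.521 mcg/mL.
One interval later, Cmin,ss = Cmax,ss·e^(−kτ) ≈ 17.521 × 0.7398 ≈ 12.962 mcg/mL.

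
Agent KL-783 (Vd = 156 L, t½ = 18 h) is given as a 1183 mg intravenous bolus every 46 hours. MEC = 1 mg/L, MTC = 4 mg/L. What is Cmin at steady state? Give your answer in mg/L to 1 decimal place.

1.6 mg/L

τ/t½ = 46/18 ≈ 2.5556, so fraction remaining f = (1/2)^(46/18) ≈ 0.1701.
Each bolus raises the concentration by D/Vd = 1183/156 ≈ 7.583 mg/L.
Steady-state trough Cmin,ss = C₀·f/(1−f) ≈ 7.583 × 0.1701/0.8299 ≈ 1.554 mg/L.
Trough 1.6 mg/L vs MEC 1 mg/L: adequate.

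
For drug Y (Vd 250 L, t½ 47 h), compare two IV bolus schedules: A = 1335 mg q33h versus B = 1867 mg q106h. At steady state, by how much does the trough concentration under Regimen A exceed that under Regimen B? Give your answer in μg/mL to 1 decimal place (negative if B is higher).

6.5 μg/mL

Regimen A: f = (1/2)^(33/47) ≈ 0.6147; Cmin,ss = (1335/250)·f/(1−f) ≈ 8.519 μg/mL.
Regimen B: f = (1/2)^(106/47) ≈ 0.2095; Cmin,ss = (1867/250)·f/(1−f) ≈ 1.979 μg/mL.
Difference ≈ 8.519 − 1.979 ≈ 6.540 μg/mL.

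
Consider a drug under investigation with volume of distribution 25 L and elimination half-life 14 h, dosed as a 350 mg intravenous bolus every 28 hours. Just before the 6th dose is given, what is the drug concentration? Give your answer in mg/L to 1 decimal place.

f = (1/2)^(τ/t½) = (1/2)^(28/14) ≈ 0.2500.
C₀ = D/Vd = 350/25 ≈ 14.000 mg/L.
Before the 6th dose, 5 doses have been given. Superposition: Cmin = C₀·(f + f² + … + f^5).
≈ 14.000 × (0.2500 + 0.0625 + 0.0156 + 0.0039 + 0.0010) ≈ 14.000 × 0.3330 ≈ 4.662 mg/L.

4.7 mg/L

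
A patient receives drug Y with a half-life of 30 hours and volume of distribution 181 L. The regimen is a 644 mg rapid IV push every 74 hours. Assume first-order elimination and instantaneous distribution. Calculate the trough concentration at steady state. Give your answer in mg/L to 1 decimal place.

0.8 mg/L

τ/t½ = 74/30 ≈ 2.4667, so fraction remaining f = (1/2)^(74/30) ≈ 0.1809.
Each bolus raises the concentration by D/Vd = 644/181 ≈ 3.558 mg/L.
Steady-state trough Cmin,ss = C₀·f/(1−f) ≈ 3.558 × 0.1809/0.8191 ≈ 0.786 mg/L.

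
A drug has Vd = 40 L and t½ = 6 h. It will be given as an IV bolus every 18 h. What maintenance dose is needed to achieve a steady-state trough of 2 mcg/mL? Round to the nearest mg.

560 mg

τ/t½ = 18/6 ≈ 3, so f = (1/2)^(18/6) ≈ 0.125000.
Cmin,ss = (D/Vd)·f/(1−f), so D = Cmin,ss·Vd·(1−f)/f.
D = 2 × 40 × (1−f)/f ≈ 2 × 40 × 7.00000 ≈ 560.00 mg.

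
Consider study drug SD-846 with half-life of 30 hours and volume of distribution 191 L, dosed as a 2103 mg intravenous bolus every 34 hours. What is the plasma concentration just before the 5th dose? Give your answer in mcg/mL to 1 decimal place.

8.8 mcg/mL

f = (1/2)^(τ/t½) = (1/2)^(34/30) ≈ 0.4559.
C₀ = D/Vd = 2103/191 ≈ 11.010 mcg/mL.
Before the 5th dose, 4 doses have been given. Superposition: Cmin = C₀·(f + f² + … + f^4).
≈ 11.010 × (0.4559 + 0.2078 + 0.0948 + 0.0432) ≈ 11.010 × 0.8017 ≈ 8.827 mcg/mL.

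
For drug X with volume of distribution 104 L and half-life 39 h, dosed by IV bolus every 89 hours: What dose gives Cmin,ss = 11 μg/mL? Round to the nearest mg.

4420 mg

τ/t½ = 89/39 ≈ 2.2821, so f = (1/2)^(89/39) ≈ 0.205605.
Cmin,ss = (D/Vd)·f/(1−f), so D = Cmin,ss·Vd·(1−f)/f.
D = 11 × 104 × (1−f)/f ≈ 11 × 104 × 3.86369 ≈ 4420.06 mg.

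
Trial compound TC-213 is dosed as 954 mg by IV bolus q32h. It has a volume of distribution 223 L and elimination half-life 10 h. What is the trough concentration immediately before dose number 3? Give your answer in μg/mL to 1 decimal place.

0.5 μg/mL

f = (1/2)^(τ/t½) = (1/2)^(32/10) ≈ 0.1088.
C₀ = D/Vd = 954/223 ≈ 4.278 μg/mL.
Before the 3rd dose, 2 doses have been given. Superposition: Cmin = C₀·(f + f²).
≈ 4.278 × (0.1088 + 0.0118) ≈ 4.278 × 0.1206 ≈ 0.516 μg/mL.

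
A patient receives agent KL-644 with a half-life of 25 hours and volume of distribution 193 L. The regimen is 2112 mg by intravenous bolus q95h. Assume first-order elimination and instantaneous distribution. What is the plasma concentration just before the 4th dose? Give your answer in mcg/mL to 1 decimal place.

f = (1/2)^(τ/t½) = (1/2)^(95/25) ≈ 0.0718.
C₀ = D/Vd = 2112/193 ≈ 10.943 mcg/mL.
Before the 4th dose, 3 doses have been given. Superposition: Cmin = C₀·(f + f² + … + f^3).
≈ 10.943 × (0.0718 + 0.0052 + 0.0004) ≈ 10.943 × 0.0774 ≈ 0.847 mcg/mL.

0.8 mcg/mL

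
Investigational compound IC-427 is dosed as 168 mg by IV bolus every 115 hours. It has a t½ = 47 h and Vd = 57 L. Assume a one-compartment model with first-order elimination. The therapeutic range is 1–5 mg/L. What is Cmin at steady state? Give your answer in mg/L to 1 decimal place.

k = ln2/t½ = ln2/47 ≈ 0.014748 h⁻¹; fraction remaining f = e^(−kτ) = e^(−0.014748×115) ≈ 0.1834.
Each bolus raises the concentration by D/Vd = 168/57 ≈ 2.947 mg/L.
Steady-state trough Cmin,ss = C₀·f/(1−f) ≈ 2.947 × 0.1834/0.8166 ≈ 0.662 mg/L.
Trough 0.7 mg/L vs MEC 1 mg/L: subtherapeutic.

0.7 mg/L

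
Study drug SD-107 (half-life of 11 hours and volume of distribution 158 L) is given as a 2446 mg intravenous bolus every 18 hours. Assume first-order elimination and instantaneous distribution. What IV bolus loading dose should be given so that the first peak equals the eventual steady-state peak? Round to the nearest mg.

f = (1/2)^(18/11) ≈ 0.321666; accumulation ratio R = 1/(1−f) ≈ 1.47420.
Loading dose to hit Cmax,ss on first dose: D_load = D_maint·R ≈ 2446 × 1.47420 ≈ 3605.89 mg.

3606 mg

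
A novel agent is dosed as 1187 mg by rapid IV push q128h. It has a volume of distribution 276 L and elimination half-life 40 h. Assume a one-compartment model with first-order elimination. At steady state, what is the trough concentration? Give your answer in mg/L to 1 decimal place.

τ/t½ = 128/40 ≈ 3.2, so fraction remaining f = (1/2)^(128/40) ≈ 0.1088.
Each bolus raises the concentration by D/Vd = 1187/276 ≈ 4.301 mg/L.
Steady-state trough Cmin,ss = C₀·f/(1−f) ≈ 4.301 × 0.1088/0.8912 ≈ 0.525 mg/L.

0.5 mg/L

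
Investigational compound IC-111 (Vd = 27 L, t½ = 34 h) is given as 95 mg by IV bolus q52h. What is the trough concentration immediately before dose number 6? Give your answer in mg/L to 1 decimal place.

1.9 mg/L

f = (1/2)^(τ/t½) = (1/2)^(52/34) ≈ 0.3464.
C₀ = D/Vd = 95/27 ≈ 3.519 mg/L.
Before the 6th dose, 5 doses have been given. Superposition: Cmin = C₀·(f + f² + … + f^5).
≈ 3.519 × (0.3464 + 0.1200 + 0.0416 + 0.0144 + 0.0050) ≈ 3.519 × 0.5274 ≈ 1.856 mg/L.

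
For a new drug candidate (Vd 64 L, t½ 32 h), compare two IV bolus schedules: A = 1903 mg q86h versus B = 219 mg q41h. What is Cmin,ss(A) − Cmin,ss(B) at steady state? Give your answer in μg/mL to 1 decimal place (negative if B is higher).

Regimen A: f = (1/2)^(86/32) ≈ 0.1552; Cmin,ss = (1903/64)·f/(1−f) ≈ 5.463 μg/mL.
Regimen B: f = (1/2)^(41/32) ≈ 0.4114; Cmin,ss = (219/64)·f/(1−f) ≈ 2.392 μg/mL.
Difference ≈ 5.463 − 2.392 ≈ 3.071 μg/mL.

3.1 μg/mL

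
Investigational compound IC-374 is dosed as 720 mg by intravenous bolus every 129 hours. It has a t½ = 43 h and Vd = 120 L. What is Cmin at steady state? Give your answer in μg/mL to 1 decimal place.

0.9 μg/mL

The dosing interval is 3 half-lives, so f = 2^(−3) = 0.125.
At steady state, R = 1/(1 − 0.125) = 8/7.
Single-dose peak C₀ = D/Vd = 720/120 = 6 μg/mL.
Steady-state peak Cmax,ss = C₀·R = 6 × 8/7 ≈ 6.857 μg/mL.
Steady-state trough Cmin,ss = Cmax,ss·f ≈ 6.857 × 0.125 ≈ 0.857 μg/mL.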